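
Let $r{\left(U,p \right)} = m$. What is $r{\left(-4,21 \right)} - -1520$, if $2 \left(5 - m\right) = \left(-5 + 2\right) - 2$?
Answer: $\frac{3055}{2} \approx 1527.5$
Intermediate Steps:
$m = \frac{15}{2}$ ($m = 5 - \frac{\left(-5 + 2\right) - 2}{2} = 5 - \frac{-3 - 2}{2} = 5 - - \frac{5}{2} = 5 + \frac{5}{2} = \frac{15}{2} \approx 7.5$)
$r{\left(U,p \right)} = \frac{15}{2}$
$r{\left(-4,21 \right)} - -1520 = \frac{15}{2} - -1520 = \frac{15}{2} + 1520 = \frac{3055}{2}$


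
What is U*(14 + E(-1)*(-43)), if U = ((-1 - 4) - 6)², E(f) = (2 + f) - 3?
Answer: 12100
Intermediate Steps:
E(f) = -1 + f
U = 121 (U = (-5 - 6)² = (-11)² = 121)
U*(14 + E(-1)*(-43)) = 121*(14 + (-1 - 1)*(-43)) = 121*(14 - 2*(-43)) = 121*(14 + 86) = 121*100 = 12100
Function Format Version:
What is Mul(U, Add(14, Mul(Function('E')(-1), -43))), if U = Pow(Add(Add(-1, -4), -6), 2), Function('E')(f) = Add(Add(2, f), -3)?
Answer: 12100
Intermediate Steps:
Function('E')(f) = Add(-1, f)
U = 121 (U = Pow(Add(-5, -6), 2) = Pow(-11, 2) = 121)
Mul(U, Add(14, Mul(Function('E')(-1), -43))) = Mul(121, Add(14, Mul(Add(-1, -1), -43))) = Mul(121, Add(14, Mul(-2, -43))) = Mul(121, Add(14, 86)) = Mul(121, 100) = 12100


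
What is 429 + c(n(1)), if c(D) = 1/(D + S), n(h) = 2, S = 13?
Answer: 6436/15 ≈ 429.07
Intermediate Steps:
c(D) = 1/(13 + D) (c(D) = 1/(D + 13) = 1/(13 + D))
429 + c(n(1)) = 429 + 1/(13 + 2) = 429 + 1/15 = 6436/15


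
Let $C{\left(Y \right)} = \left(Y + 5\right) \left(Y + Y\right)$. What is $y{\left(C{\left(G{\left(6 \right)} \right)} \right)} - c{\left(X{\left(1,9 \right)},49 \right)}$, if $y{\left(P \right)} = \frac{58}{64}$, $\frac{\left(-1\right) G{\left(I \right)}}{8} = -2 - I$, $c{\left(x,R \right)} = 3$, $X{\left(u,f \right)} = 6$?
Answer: $- \frac{67}{32} \approx -2.0938$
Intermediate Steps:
$G{\left(I \right)} = 16 + 8 I$ ($G{\left(I \right)} = - 8 \left(-2 - I\right) = 16 + 8 I$)
$C{\left(Y \right)} = 2 Y \left(5 + Y\right)$ ($C{\left(Y \right)} = \left(5 + Y\right) 2 Y = 2 Y \left(5 + Y\right)$)
$y{\left(P \right)} = \frac{29}{32}$ ($y{\left(P \right)} = 58 \cdot \frac{1}{64} = \frac{29}{32}$)
$y{\left(C{\left(G{\left(6 \right)} \right)} \right)} - c{\left(X{\left(1,9 \right)},49 \right)} = \frac{29}{32} - 3 = - \frac{67}{32}$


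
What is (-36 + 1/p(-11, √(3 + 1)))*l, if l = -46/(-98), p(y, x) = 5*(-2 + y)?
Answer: -53843/3185 ≈ -16.905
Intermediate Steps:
p(y, x) = -10 + 5*y
l = 23/49 (l = -46*(-1/98) = 23/49 ≈ 0.46939)
(-36 + 1/p(-11, √(3 + 1)))*l = (-36 + 1/(-10 + 5*(-11)))*(23/49) = (-36 + 1/(-10 - 55))*(23/49) = (-36 + 1/(-65))*(23/49) = (-36 - 1/65)*(23/49) = -2341/65*23/49 = -53843/3185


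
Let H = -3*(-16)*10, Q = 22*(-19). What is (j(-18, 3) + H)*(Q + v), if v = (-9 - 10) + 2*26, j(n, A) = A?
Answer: -185955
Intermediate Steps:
Q = -418
v = 33 (v = -19 + 52 = 33)
H = 480 (H = 48*10 = 480)
(j(-18, 3) + H)*(Q + v) = (3 + 480)*(-418 + 33) = 483*(-385) = -185955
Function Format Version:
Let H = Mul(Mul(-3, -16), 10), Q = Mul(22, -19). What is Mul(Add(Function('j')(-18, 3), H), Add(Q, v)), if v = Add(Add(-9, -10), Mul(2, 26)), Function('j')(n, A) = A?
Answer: -185955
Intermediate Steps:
Q = -418
v = 33 (v = Add(-19, 52) = 33)
H = 480 (H = Mul(48, 10) = 480)
Mul(Add(Function('j')(-18, 3), H), Add(Q, v)) = Mul(Add(3, 480), Add(-418, 33)) = Mul(483, -385) = -185955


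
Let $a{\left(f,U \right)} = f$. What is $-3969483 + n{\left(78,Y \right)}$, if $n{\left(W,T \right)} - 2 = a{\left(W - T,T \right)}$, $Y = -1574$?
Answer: $-3967829$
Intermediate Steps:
$n{\left(W,T \right)} = 2 + W - T$ ($n{\left(W,T \right)} = 2 - \left(T - W\right) = 2 + W - T$)
$-3969483 + n{\left(78,Y \right)} = -3969483 + \left(2 + 78 - -1574\right) = -3969483 + \left(2 + 78 + 1574\right) = -3969483 + 1654 = -3967829$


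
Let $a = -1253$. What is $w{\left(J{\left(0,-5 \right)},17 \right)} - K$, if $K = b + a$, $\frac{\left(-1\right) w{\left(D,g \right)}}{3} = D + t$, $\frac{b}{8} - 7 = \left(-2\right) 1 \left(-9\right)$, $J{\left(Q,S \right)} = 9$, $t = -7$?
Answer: $1047$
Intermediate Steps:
$b = 200$ ($b = 56 + 8 \left(-2\right) 1 \left(-9\right) = 56 + 8 \left(\left(-2\right) \left(-9\right)\right) = 56 + 8 \cdot 18 = 56 + 144 = 200$)
$w{\left(D,g \right)} = 21 - 3 D$ ($w{\left(D,g \right)} = - 3 \left(D - 7\right) = - 3 \left(-7 + D\right) = 21 - 3 D$)
$K = -1053$ ($K = 200 - 1253 = -1053$)
$w{\left(J{\left(0,-5 \right)},17 \right)} - K = \left(21 - 27\right) - -1053 = \left(21 - 27\right) + 1053 = -6 + 1053 = 1047$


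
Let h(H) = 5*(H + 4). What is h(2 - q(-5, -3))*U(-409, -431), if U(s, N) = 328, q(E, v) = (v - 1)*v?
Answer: -9840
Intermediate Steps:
q(E, v) = v*(-1 + v) (q(E, v) = (-1 + v)*v = v*(-1 + v))
h(H) = 20 + 5*H (h(H) = 5*(4 + H) = 20 + 5*H)
h(2 - q(-5, -3))*U(-409, -431) = (20 + 5*(2 - (-3)*(-1 - 3)))*328 = (20 + 5*(2 - (-3)*(-4)))*328 = (20 + 5*(2 - 1*12))*328 = (20 + 5*(2 - 12))*328 = (20 + 5*(-10))*328 = (20 - 50)*328 = -30*328 = -9840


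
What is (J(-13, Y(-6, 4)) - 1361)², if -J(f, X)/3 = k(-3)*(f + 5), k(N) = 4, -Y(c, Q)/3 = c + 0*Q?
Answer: 1600225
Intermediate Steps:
Y(c, Q) = -3*c (Y(c, Q) = -3*(c + 0*Q) = -3*(c + 0) = -3*c)
J(f, X) = -60 - 12*f (J(f, X) = -12*(f + 5) = -12*(5 + f) = -3*(20 + 4*f) = -60 - 12*f)
(J(-13, Y(-6, 4)) - 1361)² = ((-60 - 12*(-13)) - 1361)² = ((-60 + 156) - 1361)² = (96 - 1361)² = (-1265)² = 1600225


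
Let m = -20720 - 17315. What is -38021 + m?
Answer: -76056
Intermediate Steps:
m = -38035
-38021 + m = -38021 - 38035 = -76056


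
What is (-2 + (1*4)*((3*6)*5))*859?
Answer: 307522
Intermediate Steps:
(-2 + (1*4)*((3*6)*5))*859 = (-2 + 4*(18*5))*859 = (-2 + 4*90)*859 = (-2 + 360)*859 = 358*859 = 307522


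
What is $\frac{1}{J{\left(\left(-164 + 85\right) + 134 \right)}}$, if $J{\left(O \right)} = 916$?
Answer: $\frac{1}{916} \approx 0.0010917$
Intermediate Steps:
$\frac{1}{J{\left(\left(-164 + 85\right) + 134 \right)}} = \frac{1}{916}$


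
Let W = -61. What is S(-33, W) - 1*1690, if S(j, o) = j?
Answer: -1723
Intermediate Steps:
S(-33, W) - 1*1690 = -33 - 1*1690 = -33 - 1690 = -1723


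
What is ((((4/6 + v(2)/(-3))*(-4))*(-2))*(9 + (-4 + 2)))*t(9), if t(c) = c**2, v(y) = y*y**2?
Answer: -9072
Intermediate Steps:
v(y) = y**3
((((4/6 + v(2)/(-3))*(-4))*(-2))*(9 + (-4 + 2)))*t(9) = ((((4/6 + 2**3/(-3))*(-4))*(-2))*(9 + (-4 + 2)))*9**2 = ((((4*(1/6) + 8*(-1/3))*(-4))*(-2))*(9 - 2))*81 = ((((2/3 - 8/3)*(-4))*(-2))*7)*81 = ((-2*(-4)*(-2))*7)*81 = ((8*(-2))*7)*81 = -16*7*81 = -112*81 = -9072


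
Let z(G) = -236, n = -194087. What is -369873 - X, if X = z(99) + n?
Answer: -175550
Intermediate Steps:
X = -194323 (X = -236 - 194087 = -194323)
-369873 - X = -369873 - 1*(-194323) = -369873 + 194323 = -175550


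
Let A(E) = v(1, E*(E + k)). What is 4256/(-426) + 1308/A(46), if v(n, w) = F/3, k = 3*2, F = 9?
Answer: 90740/213 ≈ 426.01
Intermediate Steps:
k = 6
v(n, w) = 3 (v(n, w) = 9/3 = 9*(⅓) = 3)
A(E) = 3
4256/(-426) + 1308/A(46) = 4256/(-426) + 1308/3 = 4256*(-1/426) + 1308*(⅓) = -2128/213 + 436 = 90740/213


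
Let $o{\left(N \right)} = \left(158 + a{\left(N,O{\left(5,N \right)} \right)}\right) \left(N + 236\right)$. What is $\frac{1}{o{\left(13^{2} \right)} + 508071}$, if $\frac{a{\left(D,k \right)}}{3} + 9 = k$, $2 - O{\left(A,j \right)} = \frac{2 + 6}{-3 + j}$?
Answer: $\frac{83}{46770288} \approx 1.7746 \cdot 10^{-6}$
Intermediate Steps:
$O{\left(A,j \right)} = 2 - \frac{8}{-3 + j}$ ($O{\left(A,j \right)} = 2 - \frac{2 + 6}{-3 + j} = 2 - \frac{8}{-3 + j}$)
$a{\left(D,k \right)} = -27 + 3 k$
$o{\left(N \right)} = \left(131 + \frac{6 \left(-7 + N\right)}{-3 + N}\right) \left(236 + N\right)$ ($o{\left(N \right)} = \left(158 + \left(-27 + 3 \frac{2 \left(-7 + N\right)}{-3 + N}\right)\right) \left(N + 236\right) = \left(158 + \left(-27 + \frac{6 \left(-7 + N\right)}{-3 + N}\right)\right) \left(236 + N\right) = \left(131 + \frac{6 \left(-7 + N\right)}{-3 + N}\right) \left(236 + N\right)$)
$\frac{1}{o{\left(13^{2} \right)} + 508071} = \frac{1}{\frac{-102660 + 137 \left(13^{2}\right)^{2} + 31897 \cdot 13^{2}}{-3 + 13^{2}} + 508071} = \frac{1}{\frac{-102660 + 137 \cdot 169^{2} + 31897 \cdot 169}{-3 + 169} + 508071} = \frac{1}{\frac{-102660 + 137 \cdot 28561 + 5390593}{166} + 508071} = \frac{1}{\frac{-102660 + 3912857 + 5390593}{166} + 508071} = \frac{1}{\frac{1}{166} \cdot 9200790 + 508071} = \frac{1}{\frac{4600395}{83} + 508071} = \frac{1}{\frac{46770288}{83}} = \frac{83}{46770288}$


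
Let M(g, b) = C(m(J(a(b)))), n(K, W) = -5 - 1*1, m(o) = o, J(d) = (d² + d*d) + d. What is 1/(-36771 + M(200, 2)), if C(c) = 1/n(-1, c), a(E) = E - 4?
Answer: -6/220627 ≈ -2.7195e-5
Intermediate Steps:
a(E) = -4 + E
J(d) = d + 2*d² (J(d) = (d² + d²) + d = 2*d² + d = d + 2*d²)
n(K, W) = -6 (n(K, W) = -5 - 1 = -6)
C(c) = -⅙ (C(c) = 1/(-6) = -⅙)
M(g, b) = -⅙
1/(-36771 + M(200, 2)) = 1/(-36771 - ⅙) = 1/(-220627/6) = -6/220627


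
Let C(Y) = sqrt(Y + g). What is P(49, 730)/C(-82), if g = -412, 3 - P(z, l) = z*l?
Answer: 35767*I*sqrt(494)/494 ≈ 1609.2*I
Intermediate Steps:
P(z, l) = 3 - l*z (P(z, l) = 3 - z*l = 3 - l*z)
C(Y) = sqrt(-412 + Y) (C(Y) = sqrt(Y - 412) = sqrt(-412 + Y))
P(49, 730)/C(-82) = (3 - 1*730*49)/(sqrt(-412 - 82)) = (3 - 35770)/(sqrt(-494)) = -35767*(-I*sqrt(494)/494) = -(-35767)*I*sqrt(494)/494 = 35767*I*sqrt(494)/494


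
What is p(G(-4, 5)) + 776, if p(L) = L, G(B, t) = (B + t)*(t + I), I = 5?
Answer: 786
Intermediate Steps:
G(B, t) = (5 + t)*(B + t) (G(B, t) = (B + t)*(t + 5) = (B + t)*(5 + t) = (5 + t)*(B + t))
p(G(-4, 5)) + 776 = (5**2 + 5*(-4) + 5*5 - 4*5) + 776 = (25 - 20 + 25 - 20) + 776 = 10 + 776 = 786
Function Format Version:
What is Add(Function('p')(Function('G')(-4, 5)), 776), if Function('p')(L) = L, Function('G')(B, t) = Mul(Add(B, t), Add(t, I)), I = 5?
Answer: 786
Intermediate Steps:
Function('G')(B, t) = Mul(Add(5, t), Add(B, t)) (Function('G')(B, t) = Mul(Add(B, t), Add(t, 5)) = Mul(Add(B, t), Add(5, t)) = Mul(Add(5, t), Add(B, t)))
Add(Function('p')(Function('G')(-4, 5)), 776) = Add(Add(Pow(5, 2), Mul(5, -4), Mul(5, 5), Mul(-4, 5)), 776) = Add(Add(25, -20, 25, -20), 776) = Add(10, 776) = 786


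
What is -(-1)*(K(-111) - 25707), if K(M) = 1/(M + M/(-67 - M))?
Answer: -128406509/4995 ≈ -25707.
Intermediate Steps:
-(-1)*(K(-111) - 25707) = -(-1)*((67 - 111)/((-111)*(66 - 111)) - 25707) = -(-1)*(-1/111*(-44)/(-45) - 25707) = -(-1)*(-1/111*(-1/45)*(-44) - 25707) = -(-1)*(-44/4995 - 25707) = -(-1)*(-128406509)/4995 = -1*128406509/4995 = -128406509/4995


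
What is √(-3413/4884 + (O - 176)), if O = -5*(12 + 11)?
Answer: I*√1739506197/2442 ≈ 17.079*I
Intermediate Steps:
O = -115 (O = -5*23 = -115)
√(-3413/4884 + (O - 176)) = √(-3413/4884 + (-115 - 176)) = √(-3413*1/4884 - 291) = √(-3413/4884 - 291) = √(-1424657/4884) = I*√1739506197/2442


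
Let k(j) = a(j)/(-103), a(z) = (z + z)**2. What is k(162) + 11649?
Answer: 1094871/103 ≈ 10630.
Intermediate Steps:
a(z) = 4*z**2 (a(z) = (2*z)**2 = 4*z**2)
k(j) = -4*j**2/103 (k(j) = (4*j**2)/(-103) = (4*j**2)*(-1/103) = -4*j**2/103)
k(162) + 11649 = -4/103*162**2 + 11649 = -4/103*26244 + 11649 = -104976/103 + 11649 = 1094871/103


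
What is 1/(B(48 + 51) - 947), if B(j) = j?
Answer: -1/848 ≈ -0.0011792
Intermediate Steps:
1/(B(48 + 51) - 947) = 1/((48 + 51) - 947) = 1/(99 - 947) = 1/(-848) = -1/848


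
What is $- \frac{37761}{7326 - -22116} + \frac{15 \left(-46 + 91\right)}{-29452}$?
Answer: $- \frac{188668387}{144520964} \approx -1.3055$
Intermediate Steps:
$- \frac{37761}{7326 - -22116} + \frac{15 \left(-46 + 91\right)}{-29452} = - \frac{37761}{7326 + 22116} + 15 \cdot 45 \left(- \frac{1}{29452}\right) = - \frac{37761}{29442} + 675 \left(- \frac{1}{29452}\right) = \left(-37761\right) \frac{1}{29442} - \frac{675}{29452} = - \frac{12587}{9814} - \frac{675}{29452} = - \frac{188668387}{144520964}$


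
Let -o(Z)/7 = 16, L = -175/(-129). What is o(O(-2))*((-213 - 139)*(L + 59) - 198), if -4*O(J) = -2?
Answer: 309815968/129 ≈ 2.4017e+6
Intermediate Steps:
O(J) = ½ (O(J) = -¼*(-2) = ½)
L = 175/129 (L = -175*(-1/129) = 175/129 ≈ 1.3566)
o(Z) = -112 (o(Z) = -7*16 = -112)
o(O(-2))*((-213 - 139)*(L + 59) - 198) = -112*((-213 - 139)*(175/129 + 59) - 198) = -112*(-352*7786/129 - 198) = -112*(-2740672/129 - 198) = -112*(-2766214/129) = 309815968/129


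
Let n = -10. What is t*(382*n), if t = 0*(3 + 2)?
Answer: 0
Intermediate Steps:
t = 0 (t = 0*5 = 0)
t*(382*n) = 0*(382*(-10)) = 0*(-3820) = 0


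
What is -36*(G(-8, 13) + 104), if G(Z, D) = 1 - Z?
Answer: -4068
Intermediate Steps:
-36*(G(-8, 13) + 104) = -36*((1 - 1*(-8)) + 104) = -36*((1 + 8) + 104) = -36*(9 + 104) = -36*113 = -4068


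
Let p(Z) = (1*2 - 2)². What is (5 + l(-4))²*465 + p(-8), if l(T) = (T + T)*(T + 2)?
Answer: 205065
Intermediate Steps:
l(T) = 2*T*(2 + T) (l(T) = (2*T)*(2 + T) = 2*T*(2 + T))
p(Z) = 0 (p(Z) = (2 - 2)² = 0² = 0)
(5 + l(-4))²*465 + p(-8) = (5 + 2*(-4)*(2 - 4))²*465 + 0 = (5 + 2*(-4)*(-2))²*465 + 0 = (5 + 16)²*465 + 0 = 21²*465 + 0 = 441*465 + 0 = 205065 + 0 = 205065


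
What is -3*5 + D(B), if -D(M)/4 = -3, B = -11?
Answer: -3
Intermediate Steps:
D(M) = 12 (D(M) = -4*(-3) = 12)
-3*5 + D(B) = -3*5 + 12 = -15 + 12 = -3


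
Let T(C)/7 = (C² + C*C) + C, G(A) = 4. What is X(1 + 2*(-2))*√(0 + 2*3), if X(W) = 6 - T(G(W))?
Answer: -246*√6 ≈ -602.57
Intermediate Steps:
T(C) = 7*C + 14*C² (T(C) = 7*((C² + C*C) + C) = 7*((C² + C²) + C) = 7*(2*C² + C) = 7*(C + 2*C²) = 7*C + 14*C²)
X(W) = -246 (X(W) = 6 - 7*4*(1 + 2*4) = 6 - 7*4*(1 + 8) = 6 - 7*4*9 = 6 - 1*252 = 6 - 252 = -246)
X(1 + 2*(-2))*√(0 + 2*3) = -246*√(0 + 2*3) = -246*√(0 + 6) = -246*√6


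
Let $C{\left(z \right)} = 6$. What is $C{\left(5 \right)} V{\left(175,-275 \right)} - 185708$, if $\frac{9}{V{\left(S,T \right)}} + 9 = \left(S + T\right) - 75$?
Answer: $- \frac{17085163}{92} \approx -1.8571 \cdot 10^{5}$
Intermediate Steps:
$V{\left(S,T \right)} = \frac{9}{-84 + S + T}$ ($V{\left(S,T \right)} = \frac{9}{-9 - \left(75 - S - T\right)} = \frac{9}{-9 + \left(-75 + S + T\right)} = \frac{9}{-84 + S + T}$)
$C{\left(5 \right)} V{\left(175,-275 \right)} - 185708 = 6 \frac{9}{-84 + 175 - 275} - 185708 = 6 \frac{9}{-184} - 185708 = 6 \cdot 9 \left(- \frac{1}{184}\right) - 185708 = 6 \left(- \frac{9}{184}\right) - 185708 = - \frac{27}{92} - 185708 = - \frac{17085163}{92}$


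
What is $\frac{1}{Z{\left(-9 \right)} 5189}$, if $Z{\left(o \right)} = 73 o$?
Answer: $- \frac{1}{3409173} \approx -2.9333 \cdot 10^{-7}$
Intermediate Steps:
$\frac{1}{Z{\left(-9 \right)} 5189} = \frac{1}{73 \left(-9\right) 5189} = \frac{1}{-657} \cdot \frac{1}{5189} = \left(- \frac{1}{657}\right) \frac{1}{5189} = - \frac{1}{3409173}$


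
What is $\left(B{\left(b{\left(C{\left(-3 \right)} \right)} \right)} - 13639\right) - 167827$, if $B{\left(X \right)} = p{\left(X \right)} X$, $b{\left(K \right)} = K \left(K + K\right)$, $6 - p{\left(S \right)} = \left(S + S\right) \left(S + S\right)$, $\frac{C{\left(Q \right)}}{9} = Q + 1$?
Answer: $-1088568746$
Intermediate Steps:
$C{\left(Q \right)} = 9 + 9 Q$ ($C{\left(Q \right)} = 9 \left(Q + 1\right) = 9 \left(1 + Q\right) = 9 + 9 Q$)
$p{\left(S \right)} = 6 - 4 S^{2}$ ($p{\left(S \right)} = 6 - \left(S + S\right) \left(S + S\right) = 6 - 2 S 2 S = 6 - 4 S^{2}$)
$b{\left(K \right)} = 2 K^{2}$ ($b{\left(K \right)} = K 2 K = 2 K^{2}$)
$B{\left(X \right)} = X \left(6 - 4 X^{2}\right)$ ($B{\left(X \right)} = \left(6 - 4 X^{2}\right) X = X \left(6 - 4 X^{2}\right)$)
$\left(B{\left(b{\left(C{\left(-3 \right)} \right)} \right)} - 13639\right) - 167827 = \left(\left(- 4 \left(2 \left(9 + 9 \left(-3\right)\right)^{2}\right)^{3} + 6 \cdot 2 \left(9 + 9 \left(-3\right)\right)^{2}\right) - 13639\right) - 167827 = \left(\left(- 4 \left(2 \left(9 - 27\right)^{2}\right)^{3} + 6 \cdot 2 \left(9 - 27\right)^{2}\right) - 13639\right) - 167827 = \left(\left(- 4 \left(2 \left(-18\right)^{2}\right)^{3} + 6 \cdot 2 \left(-18\right)^{2}\right) - 13639\right) - 167827 = \left(\left(- 4 \left(2 \cdot 324\right)^{3} + 6 \cdot 2 \cdot 324\right) - 13639\right) - 167827 = \left(\left(- 4 \cdot 648^{3} + 6 \cdot 648\right) - 13639\right) - 167827 = \left(\left(\left(-4\right) 272097792 + 3888\right) - 13639\right) - 167827 = \left(\left(-1088391168 + 3888\right) - 13639\right) - 167827 = \left(-1088387280 - 13639\right) - 167827 = -1088400919 - 167827 = -1088568746$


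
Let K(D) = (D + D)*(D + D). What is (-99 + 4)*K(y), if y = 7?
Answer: -18620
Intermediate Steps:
K(D) = 4*D² (K(D) = (2*D)*(2*D) = 4*D²)
(-99 + 4)*K(y) = (-99 + 4)*(4*7²) = -380*49 = -95*196 = -18620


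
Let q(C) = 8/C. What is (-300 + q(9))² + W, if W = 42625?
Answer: 10699489/81 ≈ 1.3209e+5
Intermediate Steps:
(-300 + q(9))² + W = (-300 + 8/9)² + 42625 = (-2692/9)² + 42625 = 7246864/81 + 42625 = 10699489/81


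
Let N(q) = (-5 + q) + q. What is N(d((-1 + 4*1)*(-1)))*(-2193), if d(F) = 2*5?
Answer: -32895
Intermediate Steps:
d(F) = 10
N(q) = -5 + 2*q
N(d((-1 + 4*1)*(-1)))*(-2193) = (-5 + 2*10)*(-2193) = (-5 + 20)*(-2193) = 15*(-2193) = -32895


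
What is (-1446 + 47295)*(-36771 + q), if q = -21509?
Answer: -2672079720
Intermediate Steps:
(-1446 + 47295)*(-36771 + q) = (-1446 + 47295)*(-36771 - 21509) = 45849*(-58280) = -2672079720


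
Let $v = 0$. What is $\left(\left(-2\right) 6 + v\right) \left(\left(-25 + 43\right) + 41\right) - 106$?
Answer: $-814$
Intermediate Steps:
$\left(\left(-2\right) 6 + v\right) \left(\left(-25 + 43\right) + 41\right) - 106 = \left(\left(-2\right) 6 + 0\right) \left(\left(-25 + 43\right) + 41\right) - 106 = \left(-12 + 0\right) \left(18 + 41\right) - 106 = \left(-12\right) 59 - 106 = -708 - 106 = -814$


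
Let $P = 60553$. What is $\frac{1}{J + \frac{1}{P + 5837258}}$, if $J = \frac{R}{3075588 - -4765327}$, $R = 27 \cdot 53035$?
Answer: $\frac{9248846947413}{1689069762662} \approx 5.4757$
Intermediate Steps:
$R = 1431945$
$J = \frac{286389}{1568183}$ ($J = \frac{1431945}{3075588 - -4765327} = \frac{1431945}{3075588 + 4765327} = \frac{1431945}{7840915} = 1431945 \cdot \frac{1}{7840915} = \frac{286389}{1568183} \approx 0.18262$)
$\frac{1}{J + \frac{1}{P + 5837258}} = \frac{1}{\frac{286389}{1568183} + \frac{1}{60553 + 5837258}} = \frac{1}{\frac{286389}{1568183} + \frac{1}{5897811}} = \frac{1}{\frac{1689069762662}{9248846947413}} = \frac{9248846947413}{1689069762662}$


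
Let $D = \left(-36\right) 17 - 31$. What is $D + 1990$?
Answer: $1347$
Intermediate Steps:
$D = -643$ ($D = -612 - 31 = -643$)
$D + 1990 = -643 + 1990 = 1347$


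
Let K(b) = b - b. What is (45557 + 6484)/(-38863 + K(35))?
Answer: -4731/3533 ≈ -1.3391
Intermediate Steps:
K(b) = 0
(45557 + 6484)/(-38863 + K(35)) = (45557 + 6484)/(-38863 + 0) = 52041/(-38863) = 52041*(-1/38863) = -4731/3533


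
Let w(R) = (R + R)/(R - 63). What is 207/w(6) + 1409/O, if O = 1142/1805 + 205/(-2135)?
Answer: 2717059603/1654516 ≈ 1642.2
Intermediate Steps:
w(R) = 2*R/(-63 + R) (w(R) = (2*R)/(-63 + R) = 2*R/(-63 + R))
O = 413629/770735 (O = 1142*(1/1805) + 205*(-1/2135) = 1142/1805 - 41/427 = 413629/770735 ≈ 0.53667)
207/w(6) + 1409/O = 207/((2*6/(-63 + 6))) + 1409/(413629/770735) = 207/((2*6/(-57))) + 1409*(770735/413629) = 207/((2*6*(-1/57))) + 1085965615/413629 = 207/(-4/19) + 1085965615/413629 = 207*(-19/4) + 1085965615/413629 = -3933/4 + 1085965615/413629 = 2717059603/1654516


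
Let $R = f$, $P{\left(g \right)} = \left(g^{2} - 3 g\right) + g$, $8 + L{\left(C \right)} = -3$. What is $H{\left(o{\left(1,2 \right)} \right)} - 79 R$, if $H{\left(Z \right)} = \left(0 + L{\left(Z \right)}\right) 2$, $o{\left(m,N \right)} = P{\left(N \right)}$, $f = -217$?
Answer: $17121$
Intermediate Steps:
$L{\left(C \right)} = -11$ ($L{\left(C \right)} = -8 - 3 = -11$)
$P{\left(g \right)} = g^{2} - 2 g$
$o{\left(m,N \right)} = N \left(-2 + N\right)$
$H{\left(Z \right)} = -22$ ($H{\left(Z \right)} = \left(0 - 11\right) 2 = \left(-11\right) 2 = -22$)
$R = -217$
$H{\left(o{\left(1,2 \right)} \right)} - 79 R = -22 - -17143 = -22 + 17143 = 17121$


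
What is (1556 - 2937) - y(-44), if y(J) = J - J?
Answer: -1381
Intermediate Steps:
y(J) = 0
(1556 - 2937) - y(-44) = (1556 - 2937) - 1*0 = -1381 + 0 = -1381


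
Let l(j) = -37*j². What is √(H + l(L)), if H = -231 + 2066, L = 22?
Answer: I*√16073 ≈ 126.78*I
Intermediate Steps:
H = 1835
√(H + l(L)) = √(1835 - 37*22²) = √(1835 - 37*484) = √(1835 - 17908) = √(-16073) = I*√16073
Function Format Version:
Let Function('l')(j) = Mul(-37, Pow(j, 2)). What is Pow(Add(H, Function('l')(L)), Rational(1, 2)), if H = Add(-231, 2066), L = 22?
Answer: Mul(I, Pow(16073, Rational(1, 2))) ≈ Mul(126.78, I)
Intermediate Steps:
H = 1835
Pow(Add(H, Function('l')(L)), Rational(1, 2)) = Pow(Add(1835, Mul(-37, Pow(22, 2))), Rational(1, 2)) = Pow(Add(1835, Mul(-37, 484)), Rational(1, 2)) = Pow(Add(1835, -17908), Rational(1, 2)) = Pow(-16073, Rational(1, 2)) = Mul(I, Pow(16073, Rational(1, 2)))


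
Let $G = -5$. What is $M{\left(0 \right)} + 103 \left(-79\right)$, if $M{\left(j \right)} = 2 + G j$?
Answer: $-8135$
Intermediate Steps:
$M{\left(j \right)} = 2 - 5 j$
$M{\left(0 \right)} + 103 \left(-79\right) = \left(2 - 0\right) + 103 \left(-79\right) = \left(2 + 0\right) - 8137 = 2 - 8137 = -8135$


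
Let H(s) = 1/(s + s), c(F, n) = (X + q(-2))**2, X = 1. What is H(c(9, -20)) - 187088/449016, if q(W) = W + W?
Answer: -121607/336762 ≈ -0.36111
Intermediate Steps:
q(W) = 2*W
c(F, n) = 9 (c(F, n) = (1 + 2*(-2))**2 = (1 - 4)**2 = (-3)**2 = 9)
H(s) = 1/(2*s)
H(c(9, -20)) - 187088/449016 = (1/2)/9 - 187088/449016 = (1/2)*(1/9) - 187088*1/449016 = 1/18 - 23386/56127 = -121607/336762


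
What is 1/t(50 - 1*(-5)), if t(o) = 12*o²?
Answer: 1/36300 ≈ 2.7548e-5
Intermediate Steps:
1/t(50 - 1*(-5)) = 1/(12*(50 - 1*(-5))²) = 1/(12*(50 + 5)²) = 1/(12*55²) = 1/(12*3025) = 1/36300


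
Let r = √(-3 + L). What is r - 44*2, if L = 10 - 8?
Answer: -88 + I ≈ -88.0 + 1.0*I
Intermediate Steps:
L = 2
r = I (r = √(-3 + 2) = √(-1) = I ≈ 1.0*I)
r - 44*2 = I - 44*2 = I - 88 = -88 + I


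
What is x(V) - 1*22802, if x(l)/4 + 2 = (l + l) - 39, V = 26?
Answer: -22758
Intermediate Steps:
x(l) = -164 + 8*l (x(l) = -8 + 4*((l + l) - 39) = -8 + 4*(2*l - 39) = -8 + 4*(-39 + 2*l) = -8 + (-156 + 8*l) = -164 + 8*l)
x(V) - 1*22802 = (-164 + 8*26) - 1*22802 = (-164 + 208) - 22802 = 44 - 22802 = -22758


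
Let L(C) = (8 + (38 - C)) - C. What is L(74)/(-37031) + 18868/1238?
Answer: 349413592/22922189 ≈ 15.243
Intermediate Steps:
L(C) = 46 - 2*C (L(C) = (46 - C) - C = 46 - 2*C)
L(74)/(-37031) + 18868/1238 = (46 - 2*74)/(-37031) + 18868/1238 = (46 - 148)*(-1/37031) + 18868*(1/1238) = -102*(-1/37031) + 9434/619 = 102/37031 + 9434/619 = 349413592/22922189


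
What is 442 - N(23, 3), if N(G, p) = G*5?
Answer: 327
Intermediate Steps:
N(G, p) = 5*G
442 - N(23, 3) = 442 - 5*23 = 442 - 1*115 = 442 - 115 = 327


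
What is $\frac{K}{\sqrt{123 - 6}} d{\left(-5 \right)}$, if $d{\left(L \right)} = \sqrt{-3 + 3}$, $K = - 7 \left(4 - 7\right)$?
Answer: $0$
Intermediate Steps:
$K = 21$ ($K = \left(-7\right) \left(-3\right) = 21$)
$d{\left(L \right)} = 0$ ($d{\left(L \right)} = \sqrt{0} = 0$)
$\frac{K}{\sqrt{123 - 6}} d{\left(-5 \right)} = \frac{21}{\sqrt{123 - 6}} \cdot 0 = \frac{21}{\sqrt{117}} \cdot 0 = \frac{21}{3 \sqrt{13}} \cdot 0 = 21 \frac{\sqrt{13}}{39} \cdot 0 = \frac{7 \sqrt{13}}{13} \cdot 0 = 0$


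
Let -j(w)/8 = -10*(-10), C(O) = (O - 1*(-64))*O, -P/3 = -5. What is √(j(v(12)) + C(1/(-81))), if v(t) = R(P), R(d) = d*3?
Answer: I*√5253983/81 ≈ 28.298*I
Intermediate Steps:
P = 15 (P = -3*(-5) = 15)
R(d) = 3*d
v(t) = 45 (v(t) = 3*15 = 45)
C(O) = O*(64 + O) (C(O) = (O + 64)*O = (64 + O)*O = O*(64 + O))
j(w) = -800 (j(w) = -(-80)*(-10) = -8*100 = -800)
√(j(v(12)) + C(1/(-81))) = √(-800 + (64 + 1/(-81))/(-81)) = √(-800 - (64 - 1/81)/81) = √(-800 - 1/81*5183/81) = √(-800 - 5183/6561) = √(-5253983/6561) = I*√5253983/81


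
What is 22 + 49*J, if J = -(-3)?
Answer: 169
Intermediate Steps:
J = 3 (J = -1*(-3) = 3)
22 + 49*J = 22 + 49*3 = 22 + 147 = 169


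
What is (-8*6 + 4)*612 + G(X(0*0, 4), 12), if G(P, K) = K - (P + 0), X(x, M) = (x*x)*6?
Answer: -26916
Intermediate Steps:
X(x, M) = 6*x² (X(x, M) = x²*6 = 6*x²)
G(P, K) = K - P
(-8*6 + 4)*612 + G(X(0*0, 4), 12) = (-8*6 + 4)*612 + (12 - 6*(0*0)²) = (-48 + 4)*612 + (12 - 6*0²) = -44*612 + (12 - 6*0) = -26928 + (12 - 1*0) = -26928 + (12 + 0) = -26928 + 12 = -26916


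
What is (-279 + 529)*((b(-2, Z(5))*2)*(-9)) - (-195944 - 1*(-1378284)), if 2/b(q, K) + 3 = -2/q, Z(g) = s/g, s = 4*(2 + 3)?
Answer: -1177840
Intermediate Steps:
s = 20 (s = 4*5 = 20)
Z(g) = 20/g
b(q, K) = 2/(-3 - 2/q)
(-279 + 529)*((b(-2, Z(5))*2)*(-9)) - (-195944 - 1*(-1378284)) = (-279 + 529)*((-2*(-2)/(2 + 3*(-2))*2)*(-9)) - (-195944 - 1*(-1378284)) = 250*((-2*(-2)/(2 - 6)*2)*(-9)) - (-195944 + 1378284) = 250*((-2*(-2)/(-4)*2)*(-9)) - 1*1182340 = 250*((-2*(-2)*(-¼)*2)*(-9)) - 1182340 = 250*(-1*2*(-9)) - 1182340 = 250*(-2*(-9)) - 1182340 = 250*18 - 1182340 = 4500 - 1182340 = -1177840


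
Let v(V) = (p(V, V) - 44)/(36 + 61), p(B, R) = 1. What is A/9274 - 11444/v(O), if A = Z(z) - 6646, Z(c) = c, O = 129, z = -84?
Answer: 5147240621/199391 ≈ 25815.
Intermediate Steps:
A = -6730 (A = -84 - 6646 = -6730)
v(V) = -43/97 (v(V) = (1 - 44)/(36 + 61) = -43/97)
A/9274 - 11444/v(O) = -6730/9274 - 11444/(-43/97) = -6730*1/9274 - 11444*(-97/43) = -3365/4637 + 1110068/43 = 5147240621/199391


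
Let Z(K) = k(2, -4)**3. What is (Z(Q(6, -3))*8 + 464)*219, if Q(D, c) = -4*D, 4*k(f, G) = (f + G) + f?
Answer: 101616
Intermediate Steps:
k(f, G) = f/2 + G/4 (k(f, G) = ((f + G) + f)/4 = ((G + f) + f)/4 = (G + 2*f)/4 = f/2 + G/4)
Z(K) = 0 (Z(K) = ((1/2)*2 + (1/4)*(-4))**3 = (1 - 1)**3 = 0**3 = 0)
(Z(Q(6, -3))*8 + 464)*219 = (0*8 + 464)*219 = (0 + 464)*219 = 464*219 = 101616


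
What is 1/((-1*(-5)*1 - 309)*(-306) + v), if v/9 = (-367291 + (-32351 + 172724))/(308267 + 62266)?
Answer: 123511/11488806510 ≈ 1.0751e-5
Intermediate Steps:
v = -680754/123511 (v = 9*((-367291 + (-32351 + 172724))/(308267 + 62266)) = 9*((-367291 + 140373)/370533) = 9*(-226918*1/370533) = 9*(-226918/370533) = -680754/123511 ≈ -5.5117)
1/((-1*(-5)*1 - 309)*(-306) + v) = 1/((-1*(-5)*1 - 309)*(-306) - 680754/123511) = 1/((5*1 - 309)*(-306) - 680754/123511) = 1/((5 - 309)*(-306) - 680754/123511) = 1/(-304*(-306) - 680754/123511) = 1/(93024 - 680754/123511) = 1/(11488806510/123511) = 123511/11488806510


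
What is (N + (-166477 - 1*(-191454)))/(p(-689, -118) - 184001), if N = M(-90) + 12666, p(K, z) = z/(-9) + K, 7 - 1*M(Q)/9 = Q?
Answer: -86661/415523 ≈ -0.20856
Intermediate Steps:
M(Q) = 63 - 9*Q
p(K, z) = K - z/9 (p(K, z) = -z/9 + K = K - z/9)
N = 13539 (N = (63 - 9*(-90)) + 12666 = (63 + 810) + 12666 = 873 + 12666 = 13539)
(N + (-166477 - 1*(-191454)))/(p(-689, -118) - 184001) = (13539 + (-166477 - 1*(-191454)))/((-689 - 1/9*(-118)) - 184001) = (13539 + (-166477 + 191454))/((-689 + 118/9) - 184001) = (13539 + 24977)/(-6083/9 - 184001) = 38516/(-1662092/9) = 38516*(-9/1662092) = -86661/415523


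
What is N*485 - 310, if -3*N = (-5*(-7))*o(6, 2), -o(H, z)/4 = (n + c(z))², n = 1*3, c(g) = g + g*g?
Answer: 1832990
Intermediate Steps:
c(g) = g + g²
n = 3
o(H, z) = -4*(3 + z*(1 + z))²
N = 3780 (N = -(-5*(-7))*(-4*(3 + 2*(1 + 2))²)/3 = -35*(-4*(3 + 2*3)²)/3 = -35*(-4*(3 + 6)²)/3 = -35*(-4*9²)/3 = -35*(-4*81)/3 = -35*(-324)/3 = -⅓*(-11340) = 3780)
N*485 - 310 = 3780*485 - 310 = 1833300 - 310 = 1832990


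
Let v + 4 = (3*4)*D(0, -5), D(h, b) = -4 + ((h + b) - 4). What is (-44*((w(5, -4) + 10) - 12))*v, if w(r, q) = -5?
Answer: -49280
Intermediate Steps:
D(h, b) = -8 + b + h (D(h, b) = -4 + ((b + h) - 4) = -4 + (-4 + b + h) = -8 + b + h)
v = -160 (v = -4 + (3*4)*(-8 - 5 + 0) = -4 + 12*(-13) = -4 - 156 = -160)
(-44*((w(5, -4) + 10) - 12))*v = -44*((-5 + 10) - 12)*(-160) = -44*(5 - 12)*(-160) = -44*(-7)*(-160) = 308*(-160) = -49280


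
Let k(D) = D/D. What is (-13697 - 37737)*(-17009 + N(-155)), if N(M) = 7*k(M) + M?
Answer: 882453138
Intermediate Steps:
k(D) = 1
N(M) = 7 + M (N(M) = 7*1 + M = 7 + M)
(-13697 - 37737)*(-17009 + N(-155)) = (-13697 - 37737)*(-17009 + (7 - 155)) = -51434*(-17009 - 148) = -51434*(-17157) = 882453138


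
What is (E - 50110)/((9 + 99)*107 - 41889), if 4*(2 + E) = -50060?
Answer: 62627/30333 ≈ 2.0646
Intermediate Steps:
E = -12517 (E = -2 + (¼)*(-50060) = -2 - 12515 = -12517)
(E - 50110)/((9 + 99)*107 - 41889) = (-12517 - 50110)/((9 + 99)*107 - 41889) = -62627/(108*107 - 41889) = -62627/(11556 - 41889) = -62627/(-30333) = -62627*(-1/30333) = 62627/30333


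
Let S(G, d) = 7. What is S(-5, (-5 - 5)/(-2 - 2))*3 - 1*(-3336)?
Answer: 3357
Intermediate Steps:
S(-5, (-5 - 5)/(-2 - 2))*3 - 1*(-3336) = 7*3 - 1*(-3336) = 21 + 3336 = 3357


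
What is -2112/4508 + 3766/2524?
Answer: 1455805/1422274 ≈ 1.0236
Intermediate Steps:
-2112/4508 + 3766/2524 = -2112*1/4508 + 3766*(1/2524) = -528/1127 + 1883/1262 = 1455805/1422274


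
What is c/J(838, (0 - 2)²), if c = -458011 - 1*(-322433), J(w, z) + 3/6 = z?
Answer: -271156/7 ≈ -38737.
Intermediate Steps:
J(w, z) = -½ + z
c = -135578 (c = -458011 + 322433 = -135578)
c/J(838, (0 - 2)²) = -135578/(-½ + (0 - 2)²) = -135578/(-½ + (-2)²) = -135578/(-½ + 4) = -135578/7/2 = -135578*2/7 = -271156/7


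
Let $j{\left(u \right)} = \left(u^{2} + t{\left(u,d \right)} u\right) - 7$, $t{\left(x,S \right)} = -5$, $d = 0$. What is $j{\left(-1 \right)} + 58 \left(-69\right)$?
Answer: $-4003$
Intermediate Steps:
$j{\left(u \right)} = -7 + u^{2} - 5 u$ ($j{\left(u \right)} = \left(u^{2} - 5 u\right) - 7 = -7 + u^{2} - 5 u$)
$j{\left(-1 \right)} + 58 \left(-69\right) = \left(-7 + \left(-1\right)^{2} - -5\right) + 58 \left(-69\right) = \left(-7 + 1 + 5\right) - 4002 = -1 - 4002 = -4003$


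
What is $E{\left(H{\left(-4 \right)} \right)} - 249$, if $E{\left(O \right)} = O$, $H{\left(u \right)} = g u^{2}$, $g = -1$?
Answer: $-265$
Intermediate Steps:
$H{\left(u \right)} = - u^{2}$
$E{\left(H{\left(-4 \right)} \right)} - 249 = - \left(-4\right)^{2} - 249 = \left(-1\right) 16 - 249 = -16 - 249 = -265$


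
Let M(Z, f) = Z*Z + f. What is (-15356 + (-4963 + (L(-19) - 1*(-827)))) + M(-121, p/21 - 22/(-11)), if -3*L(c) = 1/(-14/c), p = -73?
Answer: -67941/14 ≈ -4852.9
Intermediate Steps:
M(Z, f) = f + Z² (M(Z, f) = Z² + f = f + Z²)
L(c) = c/42 (L(c) = -(-c/14)/3 = -(-1)*c/42 = c/42)
(-15356 + (-4963 + (L(-19) - 1*(-827)))) + M(-121, p/21 - 22/(-11)) = (-15356 + (-4963 + ((1/42)*(-19) - 1*(-827)))) + ((-73/21 - 22/(-11)) + (-121)²) = (-15356 + (-4963 + (-19/42 + 827))) + ((-73*1/21 - 22*(-1/11)) + 14641) = (-15356 + (-4963 + 34715/42)) + ((-73/21 + 2) + 14641) = (-15356 - 173731/42) + (-31/21 + 14641) = -818683/42 + 307430/21 = -67941/14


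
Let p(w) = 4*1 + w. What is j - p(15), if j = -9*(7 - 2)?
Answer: -64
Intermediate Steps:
p(w) = 4 + w
j = -45 (j = -9*5 = -45)
j - p(15) = -45 - (4 + 15) = -45 - 1*19 = -45 - 19 = -64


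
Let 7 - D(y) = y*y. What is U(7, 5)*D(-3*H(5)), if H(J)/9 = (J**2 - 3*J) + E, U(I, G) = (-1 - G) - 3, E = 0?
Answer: 656037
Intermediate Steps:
U(I, G) = -4 - G
H(J) = -27*J + 9*J**2 (H(J) = 9*((J**2 - 3*J) + 0) = 9*(J**2 - 3*J) = -27*J + 9*J**2)
D(y) = 7 - y**2 (D(y) = 7 - y*y = 7 - y**2)
U(7, 5)*D(-3*H(5)) = (-4 - 1*5)*(7 - (-27*5*(-3 + 5))**2) = (-4 - 5)*(7 - (-27*5*2)**2) = -9*(7 - (-3*90)**2) = -9*(7 - 1*(-270)**2) = -9*(7 - 1*72900) = -9*(7 - 72900) = -9*(-72893) = 656037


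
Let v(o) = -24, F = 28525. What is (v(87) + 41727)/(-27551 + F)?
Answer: 41703/974 ≈ 42.816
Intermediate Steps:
(v(87) + 41727)/(-27551 + F) = (-24 + 41727)/(-27551 + 28525) = 41703/974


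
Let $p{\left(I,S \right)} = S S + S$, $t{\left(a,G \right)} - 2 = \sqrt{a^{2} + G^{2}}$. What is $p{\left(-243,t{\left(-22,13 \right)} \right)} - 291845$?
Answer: $-291186 + 5 \sqrt{653} \approx -2.9106 \cdot 10^{5}$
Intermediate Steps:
$t{\left(a,G \right)} = 2 + \sqrt{G^{2} + a^{2}}$ ($t{\left(a,G \right)} = 2 + \sqrt{a^{2} + G^{2}} = 2 + \sqrt{G^{2} + a^{2}}$)
$p{\left(I,S \right)} = S + S^{2}$ ($p{\left(I,S \right)} = S^{2} + S = S + S^{2}$)
$p{\left(-243,t{\left(-22,13 \right)} \right)} - 291845 = \left(2 + \sqrt{13^{2} + \left(-22\right)^{2}}\right) \left(1 + \left(2 + \sqrt{13^{2} + \left(-22\right)^{2}}\right)\right) - 291845 = \left(2 + \sqrt{169 + 484}\right) \left(1 + \left(2 + \sqrt{169 + 484}\right)\right) - 291845 = \left(2 + \sqrt{653}\right) \left(1 + \left(2 + \sqrt{653}\right)\right) - 291845 = \left(2 + \sqrt{653}\right) \left(3 + \sqrt{653}\right) - 291845 = -291845 + \left(2 + \sqrt{653}\right) \left(3 + \sqrt{653}\right)$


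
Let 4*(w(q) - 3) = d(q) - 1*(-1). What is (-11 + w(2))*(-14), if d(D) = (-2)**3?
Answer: 273/2 ≈ 136.50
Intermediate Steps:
d(D) = -8
w(q) = 5/4 (w(q) = 3 + (-8 - 1*(-1))/4 = 3 + (-8 + 1)/4 = 3 + (1/4)*(-7) = 3 - 7/4 = 5/4)
(-11 + w(2))*(-14) = (-11 + 5/4)*(-14) = -39/4*(-14) = 273/2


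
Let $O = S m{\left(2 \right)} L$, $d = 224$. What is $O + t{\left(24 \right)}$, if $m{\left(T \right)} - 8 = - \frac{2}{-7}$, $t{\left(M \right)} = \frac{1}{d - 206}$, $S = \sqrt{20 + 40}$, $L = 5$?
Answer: $\frac{1}{18} + \frac{580 \sqrt{15}}{7} \approx 320.96$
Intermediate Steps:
$S = 2 \sqrt{15}$ ($S = \sqrt{60} = 2 \sqrt{15} \approx 7.746$)
$t{\left(M \right)} = \frac{1}{18}$ ($t{\left(M \right)} = \frac{1}{224 - 206} = \frac{1}{18}$)
$m{\left(T \right)} = \frac{58}{7}$ ($m{\left(T \right)} = 8 - \frac{2}{-7} = 8 - - \frac{2}{7} = 8 + \frac{2}{7} = \frac{58}{7}$)
$O = \frac{580 \sqrt{15}}{7}$ ($O = 2 \sqrt{15} \cdot \frac{58}{7} \cdot 5 = 2 \sqrt{15} \cdot \frac{290}{7} = \frac{580 \sqrt{15}}{7} \approx 320.9$)
$O + t{\left(24 \right)} = \frac{580 \sqrt{15}}{7} + \frac{1}{18} = \frac{1}{18} + \frac{580 \sqrt{15}}{7}$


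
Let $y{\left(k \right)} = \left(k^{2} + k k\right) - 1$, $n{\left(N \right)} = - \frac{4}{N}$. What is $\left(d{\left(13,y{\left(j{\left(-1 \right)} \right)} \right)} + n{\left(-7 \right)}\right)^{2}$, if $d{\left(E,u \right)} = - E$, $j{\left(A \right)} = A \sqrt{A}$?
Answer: $\frac{7569}{49} \approx 154.47$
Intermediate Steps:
$j{\left(A \right)} = A^{\frac{3}{2}}$
$y{\left(k \right)} = -1 + 2 k^{2}$ ($y{\left(k \right)} = \left(k^{2} + k^{2}\right) - 1 = 2 k^{2} - 1 = -1 + 2 k^{2}$)
$\left(d{\left(13,y{\left(j{\left(-1 \right)} \right)} \right)} + n{\left(-7 \right)}\right)^{2} = \left(\left(-1\right) 13 - \frac{4}{-7}\right)^{2} = \left(-13 - - \frac{4}{7}\right)^{2} = \left(-13 + \frac{4}{7}\right)^{2} = \left(- \frac{87}{7}\right)^{2} = \frac{7569}{49}$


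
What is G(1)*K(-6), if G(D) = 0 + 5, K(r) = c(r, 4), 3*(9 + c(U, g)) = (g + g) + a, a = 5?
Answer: -70/3 ≈ -23.333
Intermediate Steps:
c(U, g) = -22/3 + 2*g/3 (c(U, g) = -9 + ((g + g) + 5)/3 = -9 + (2*g + 5)/3 = -9 + (5 + 2*g)/3 = -9 + (5/3 + 2*g/3) = -22/3 + 2*g/3)
K(r) = -14/3 (K(r) = -22/3 + (⅔)*4 = -22/3 + 8/3 = -14/3)
G(D) = 5
G(1)*K(-6) = 5*(-14/3) = -70/3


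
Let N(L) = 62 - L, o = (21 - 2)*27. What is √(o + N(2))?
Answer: √573 ≈ 23.937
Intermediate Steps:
o = 513 (o = 19*27 = 513)
√(o + N(2)) = √(513 + (62 - 1*2)) = √(513 + (62 - 2)) = √(513 + 60) = √573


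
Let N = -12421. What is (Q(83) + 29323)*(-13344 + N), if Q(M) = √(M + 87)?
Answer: -755507095 - 25765*√170 ≈ -7.5584e+8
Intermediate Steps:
Q(M) = √(87 + M)
(Q(83) + 29323)*(-13344 + N) = (√(87 + 83) + 29323)*(-13344 - 12421) = (√170 + 29323)*(-25765) = (29323 + √170)*(-25765) = -755507095 - 25765*√170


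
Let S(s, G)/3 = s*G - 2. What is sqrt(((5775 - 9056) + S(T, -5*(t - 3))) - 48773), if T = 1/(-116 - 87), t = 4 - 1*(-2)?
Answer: I*sqrt(2145331405)/203 ≈ 228.17*I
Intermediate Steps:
t = 6 (t = 4 + 2 = 6)
T = -1/203 (T = 1/(-203) = -1/203 ≈ -0.0049261)
S(s, G) = -6 + 3*G*s (S(s, G) = 3*(s*G - 2) = 3*(G*s - 2) = 3*(-2 + G*s) = -6 + 3*G*s)
sqrt(((5775 - 9056) + S(T, -5*(t - 3))) - 48773) = sqrt(((5775 - 9056) + (-6 + 3*(-5*(6 - 3))*(-1/203))) - 48773) = sqrt((-3281 + (-6 + 3*(-5*3)*(-1/203))) - 48773) = sqrt((-3281 + (-6 + 3*(-15)*(-1/203))) - 48773) = sqrt((-3281 + (-6 + 45/203)) - 48773) = sqrt((-3281 - 1173/203) - 48773) = sqrt(-667216/203 - 48773) = sqrt(-10568135/203) = I*sqrt(2145331405)/203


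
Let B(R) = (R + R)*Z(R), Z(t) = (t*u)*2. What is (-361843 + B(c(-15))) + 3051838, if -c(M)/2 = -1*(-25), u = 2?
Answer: 2709995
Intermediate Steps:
c(M) = -50 (c(M) = -(-2)*(-25) = -2*25 = -50)
Z(t) = 4*t (Z(t) = (t*2)*2 = (2*t)*2 = 4*t)
B(R) = 8*R**2 (B(R) = (R + R)*(4*R) = (2*R)*(4*R) = 8*R**2)
(-361843 + B(c(-15))) + 3051838 = (-361843 + 8*(-50)**2) + 3051838 = (-361843 + 8*2500) + 3051838 = (-361843 + 20000) + 3051838 = -341843 + 3051838 = 2709995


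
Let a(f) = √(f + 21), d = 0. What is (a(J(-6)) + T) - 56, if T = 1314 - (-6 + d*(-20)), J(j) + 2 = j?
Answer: 1264 + √13 ≈ 1267.6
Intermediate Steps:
J(j) = -2 + j
T = 1320 (T = 1314 - (-6 + 0*(-20)) = 1314 - (-6 + 0) = 1314 - 1*(-6) = 1314 + 6 = 1320)
a(f) = √(21 + f)
(a(J(-6)) + T) - 56 = (√(21 + (-2 - 6)) + 1320) - 56 = (√(21 - 8) + 1320) - 56 = (√13 + 1320) - 56 = (1320 + √13) - 56 = 1264 + √13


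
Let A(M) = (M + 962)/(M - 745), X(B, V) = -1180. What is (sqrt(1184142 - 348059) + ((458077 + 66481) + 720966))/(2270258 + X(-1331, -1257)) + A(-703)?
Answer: 86844825/234687496 + sqrt(836083)/2269078 ≈ 0.37045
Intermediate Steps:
A(M) = (962 + M)/(-745 + M)
(sqrt(1184142 - 348059) + ((458077 + 66481) + 720966))/(2270258 + X(-1331, -1257)) + A(-703) = (sqrt(1184142 - 348059) + ((458077 + 66481) + 720966))/(2270258 - 1180) + (962 - 703)/(-745 - 703) = (sqrt(836083) + (524558 + 720966))/2269078 + 259/(-1448) = (sqrt(836083) + 1245524)*(1/2269078) - 1/1448*259 = (1245524 + sqrt(836083))*(1/2269078) - 259/1448 = (88966/162077 + sqrt(836083)/2269078) - 259/1448 = 86844825/234687496 + sqrt(836083)/2269078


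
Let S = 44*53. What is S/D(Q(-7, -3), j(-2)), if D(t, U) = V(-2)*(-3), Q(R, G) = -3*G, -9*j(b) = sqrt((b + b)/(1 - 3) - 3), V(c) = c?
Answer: 1166/3 ≈ 388.67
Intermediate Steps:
j(b) = -sqrt(-3 - b)/9 (j(b) = -sqrt((b + b)/(1 - 3) - 3)/9 = -sqrt((2*b)/(-2) - 3)/9 = -sqrt((2*b)*(-1/2) - 3)/9 = -sqrt(-b - 3)/9 = -sqrt(-3 - b)/9)
D(t, U) = 6 (D(t, U) = -2*(-3) = 6)
S = 2332
S/D(Q(-7, -3), j(-2)) = 2332/6 = 2332*(1/6) = 1166/3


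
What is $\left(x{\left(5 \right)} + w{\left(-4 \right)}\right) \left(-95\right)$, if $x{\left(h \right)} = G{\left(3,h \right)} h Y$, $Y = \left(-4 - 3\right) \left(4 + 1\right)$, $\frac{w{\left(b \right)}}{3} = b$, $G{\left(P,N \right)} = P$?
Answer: $51015$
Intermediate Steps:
$w{\left(b \right)} = 3 b$
$Y = -35$ ($Y = \left(-7\right) 5 = -35$)
$x{\left(h \right)} = - 105 h$ ($x{\left(h \right)} = 3 h \left(-35\right) = - 105 h$)
$\left(x{\left(5 \right)} + w{\left(-4 \right)}\right) \left(-95\right) = \left(\left(-105\right) 5 + 3 \left(-4\right)\right) \left(-95\right) = \left(-525 - 12\right) \left(-95\right) = \left(-537\right) \left(-95\right) = 51015$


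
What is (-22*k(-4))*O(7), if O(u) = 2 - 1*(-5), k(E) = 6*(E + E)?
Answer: 7392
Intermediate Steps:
k(E) = 12*E (k(E) = 6*(2*E) = 12*E)
O(u) = 7 (O(u) = 2 + 5 = 7)
(-22*k(-4))*O(7) = -264*(-4)*7 = -22*(-48)*7 = 1056*7 = 7392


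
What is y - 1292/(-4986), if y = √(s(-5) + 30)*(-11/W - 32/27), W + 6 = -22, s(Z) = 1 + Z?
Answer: 646/2493 - 599*√26/756 ≈ -3.7810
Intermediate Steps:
W = -28 (W = -6 - 22 = -28)
y = -599*√26/756 (y = √((1 - 5) + 30)*(-11/(-28) - 32/27) = √(-4 + 30)*(-11*(-1/28) - 32*1/27) = √26*(11/28 - 32/27) = √26*(-599/756) = -599*√26/756 ≈ -4.0401)
y - 1292/(-4986) = -599*√26/756 - 1292/(-4986) = -599*√26/756 - 1292*(-1)/4986 = -599*√26/756 - 1*(-646/2493) = -599*√26/756 + 646/2493 = 646/2493 - 599*√26/756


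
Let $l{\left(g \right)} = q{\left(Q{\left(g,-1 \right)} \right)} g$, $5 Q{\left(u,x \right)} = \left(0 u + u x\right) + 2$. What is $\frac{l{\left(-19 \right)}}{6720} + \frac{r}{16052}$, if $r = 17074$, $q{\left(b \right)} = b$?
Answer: $\frac{6753353}{6420800} \approx 1.0518$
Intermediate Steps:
$Q{\left(u,x \right)} = \frac{2}{5} + \frac{u x}{5}$ ($Q{\left(u,x \right)} = \frac{\left(0 u + u x\right) + 2}{5} = \frac{\left(0 + u x\right) + 2}{5} = \frac{u x + 2}{5} = \frac{2 + u x}{5} = \frac{2}{5} + \frac{u x}{5}$)
$l{\left(g \right)} = g \left(\frac{2}{5} - \frac{g}{5}\right)$ ($l{\left(g \right)} = \left(\frac{2}{5} + \frac{1}{5} g \left(-1\right)\right) g = \left(\frac{2}{5} - \frac{g}{5}\right) g = g \left(\frac{2}{5} - \frac{g}{5}\right)$)
$\frac{l{\left(-19 \right)}}{6720} + \frac{r}{16052} = \frac{\frac{1}{5} \left(-19\right) \left(2 - -19\right)}{6720} + \frac{17074}{16052} = \frac{1}{5} \left(-19\right) \left(2 + 19\right) \frac{1}{6720} + 17074 \cdot \frac{1}{16052} = \frac{1}{5} \left(-19\right) 21 \cdot \frac{1}{6720} + \frac{8537}{8026} = \left(- \frac{399}{5}\right) \frac{1}{6720} + \frac{8537}{8026} = - \frac{19}{1600} + \frac{8537}{8026} = \frac{6753353}{6420800}$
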